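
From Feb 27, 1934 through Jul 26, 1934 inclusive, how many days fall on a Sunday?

21

Feb 27, 1934 is a Tuesday.
From Feb 27, 1934 to Jul 26, 1934 is 150 days inclusive.
150 = 7 × 21 + 3, so there are 21 full weeks plus 3 extra days.
Each full week contributes one Sunday: 21 so far.
The 3 extra days are Tuesday, Wednesday, Thursday — none qualify.
Total: 21 + 0 = 21.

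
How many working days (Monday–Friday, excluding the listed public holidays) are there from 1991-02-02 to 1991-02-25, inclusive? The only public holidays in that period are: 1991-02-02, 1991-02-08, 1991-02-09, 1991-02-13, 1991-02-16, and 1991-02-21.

1991-02-02 is a Saturday.
That's 24 days from start to end, counting both.
24 = 7 × 3 + 3, so there are 3 full weeks plus 3 extra days.
Each full week contributes 5 weekdays (Mon–Fri): 3 × 5 = 15.
The 3 extra days are Saturday, Sunday, Monday — 1 of them qualifies.
Total: 15 + 1 = 16.
Holidays: 1991-02-02 (Sat); 1991-02-08 (Fri); 1991-02-09 (Sat); 1991-02-13 (Wed); 1991-02-16 (Sat); 1991-02-21 (Thu).
3 of the 6 holidays fall on weekdays; the rest are weekends and were already excluded.
Business days: 16 − 3 = 13.

13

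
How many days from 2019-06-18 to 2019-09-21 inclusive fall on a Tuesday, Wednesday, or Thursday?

2019-06-18 is a Tuesday.
That's 96 days from start to end, counting both.
96 = 7 × 13 + 5, so there are 13 full weeks plus 5 extra days.
Each full week contributes 3 days from the set (Tue, Wed, Thu): 13 × 3 = 39.
The 5 extra days are Tue, Wed, Thu, Fri, Sat — 3 of them qualify.
Total: 39 + 3 = 42.

42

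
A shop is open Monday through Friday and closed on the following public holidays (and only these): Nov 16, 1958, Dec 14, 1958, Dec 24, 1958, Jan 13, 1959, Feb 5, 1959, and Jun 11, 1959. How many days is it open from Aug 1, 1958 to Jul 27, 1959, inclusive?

Aug 1, 1958 is a Friday.
That's 361 days from start to end, counting both.
361 = 7 × 51 + 4, so there are 51 full weeks plus 4 extra days.
Each full week contributes 5 weekdays (Mon–Fri): 51 × 5 = 255.
The 4 extra days are Fri, Sat, Sun, Mon — 2 of them qualify.
Total: 255 + 2 = 257.
Holidays: Nov 16, 1958 (Sun); Dec 14, 1958 (Sun); Dec 24, 1958 (Wed); Jan 13, 1959 (Tue); Feb 5, 1959 (Thu); Jun 11, 1959 (Thu).
4 of the 6 holidays fall on weekdays; the rest are weekends and were already excluded.
Business days: 257 − 4 = 253.

253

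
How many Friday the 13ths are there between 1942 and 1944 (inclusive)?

5

Friday-the-13ths by year:
1942: Feb, Mar, Nov
1943: Aug
1944: Oct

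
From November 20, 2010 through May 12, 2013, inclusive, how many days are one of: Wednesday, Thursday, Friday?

387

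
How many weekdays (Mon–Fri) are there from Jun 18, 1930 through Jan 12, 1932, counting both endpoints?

410 weekdays

Jun 18, 1930 is a Wednesday.
From Jun 18, 1930 to Jan 12, 1932 is 574 days inclusive.
574 = 7 × 82, so the span is exactly 82 full weeks.
Each full week contributes 5 weekdays (Mon–Fri): 82 × 5 = 410.
Total: 410.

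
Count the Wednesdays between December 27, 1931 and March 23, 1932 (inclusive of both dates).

December 27, 1931 is a Sunday.
The range spans 88 days (inclusive of both endpoints).
88 = 7 × 12 + 4, so there are 12 full weeks plus 4 extra days.
Each full week contributes one Wednesday: 12 so far.
The 4 extra days are Sunday, Monday, Tuesday, Wednesday — 1 of them qualifies.
Total: 12 + 1 = 13.

13 Wednesdays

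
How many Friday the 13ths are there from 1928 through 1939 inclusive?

22

Friday-the-13ths by year:
1928: Jan, Apr, Jul
1929: Sep, Dec
1930: Jun
1931: Feb, Mar, Nov
1932: May
1933: Jan, Oct
1934: Apr, Jul
1935: Sep, Dec
1936: Mar, Nov
1937: Aug
1938: May
1939: Jan, Oct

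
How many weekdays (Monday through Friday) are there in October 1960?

1 October 1960 is a Saturday.
That's 31 days from start to end, counting both.
31 = 7 × 4 + 3, so there are 4 full weeks plus 3 extra days.
Each full week contributes 5 weekdays (Mon–Fri): 4 × 5 = 20.
The 3 extra days are Saturday, Sunday, Monday — 1 of them qualifies.
Total: 20 + 1 = 21.

21 weekdays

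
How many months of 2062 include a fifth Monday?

4

A month has five Mondays exactly when Monday falls within its first (length − 28) days.
Jan: 31 days, starts Sun → 5 of Sun, Mon, Tue ✓
Feb: 28 days, starts Wed → 5 of (none)
Mar: 31 days, starts Wed → 5 of Wed, Thu, Fri
Apr: 30 days, starts Sat → 5 of Sat, Sun
May: 31 days, starts Mon → 5 of Mon, Tue, Wed ✓
Jun: 30 days, starts Thu → 5 of Thu, Fri
Jul: 31 days, starts Sat → 5 of Sat, Sun, Mon ✓
Aug: 31 days, starts Tue → 5 of Tue, Wed, Thu
Sep: 30 days, starts Fri → 5 of Fri, Sat
Oct: 31 days, starts Sun → 5 of Sun, Mon, Tue ✓
Nov: 30 days, starts Wed → 5 of Wed, Thu
Dec: 31 days, starts Fri → 5 of Fri, Sat, Sun
Months with five Mondays: Jan, May, Jul, Oct.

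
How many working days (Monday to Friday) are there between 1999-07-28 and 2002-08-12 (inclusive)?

794 weekdays

1999-07-28 is a Wednesday.
That's 1112 days from start to end, counting both.
1112 = 7 × 158 + 6, so there are 158 full weeks plus 6 extra days.
Each full week contributes 5 weekdays (Mon–Fri): 158 × 5 = 790.
The 6 extra days are Wed, Thu, Fri, Sat, Sun, Mon — 4 of them qualify.
Total: 790 + 4 = 794.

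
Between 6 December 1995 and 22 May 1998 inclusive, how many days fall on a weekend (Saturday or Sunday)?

256

6 December 1995 is a Wednesday.
That's 899 days from start to end, counting both.
899 = 7 × 128 + 3, so there are 128 full weeks plus 3 extra days.
Each full week contributes 2 weekend days (Sat, Sun): 128 × 2 = 256.
The 3 extra days are Wed, Thu, Fri — none qualify.
Total: 256 + 0 = 256.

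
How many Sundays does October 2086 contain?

4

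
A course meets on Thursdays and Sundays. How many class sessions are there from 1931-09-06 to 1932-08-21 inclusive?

101

1931-09-06 is a Sunday.
From 1931-09-06 to 1932-08-21 is 351 days inclusive.
351 = 7 × 50 + 1, so there are 50 full weeks plus 1 extra day.
Each full week contributes 2 days from the set (Thu, Sun): 50 × 2 = 100.
The 1 extra day is Sun — 1 of them qualifies.
Total: 100 + 1 = 101.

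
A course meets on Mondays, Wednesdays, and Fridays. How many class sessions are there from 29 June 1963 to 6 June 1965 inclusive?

29 June 1963 is a Saturday.
That's 709 days from start to end, counting both.
709 = 7 × 101 + 2, so there are 101 full weeks plus 2 extra days.
Each full week contributes 3 days from the set (Mon, Wed, Fri): 101 × 3 = 303.
The 2 extra days are Sat, Sun — none qualify.
Total: 303 + 0 = 303.

303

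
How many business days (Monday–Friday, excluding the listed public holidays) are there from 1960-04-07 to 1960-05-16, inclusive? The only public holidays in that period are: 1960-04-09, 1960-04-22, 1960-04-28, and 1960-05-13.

25

1960-04-07 is a Thursday.
The range spans 40 days (inclusive of both endpoints).
40 = 7 × 5 + 5, so there are 5 full weeks plus 5 extra days.
Each full week contributes 5 weekdays (Mon–Fri): 5 × 5 = 25.
The 5 extra days are Thu, Fri, Sat, Sun, Mon — 3 of them qualify.
Total: 25 + 3 = 28.
Holidays: 1960-04-09 (Sat); 1960-04-22 (Fri); 1960-04-28 (Thu); 1960-05-13 (Fri).
3 of the 4 holidays fall on weekdays; the rest are weekends and were already excluded.
Business days: 28 − 3 = 25.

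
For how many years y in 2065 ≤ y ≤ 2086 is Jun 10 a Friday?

3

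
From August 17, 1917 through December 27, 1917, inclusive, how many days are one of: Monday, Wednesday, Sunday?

57

August 17, 1917 is a Friday.
The range spans 133 days (inclusive of both endpoints).
133 = 7 × 19, so the span is exactly 19 full weeks.
Each full week contributes 3 days from the set (Mon, Wed, Sun): 19 × 3 = 57.
Total: 57.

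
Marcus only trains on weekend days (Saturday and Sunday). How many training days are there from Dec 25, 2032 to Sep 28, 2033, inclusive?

Dec 25, 2032 is a Saturday.
The range spans 278 days (inclusive of both endpoints).
278 = 7 × 39 + 5, so there are 39 full weeks plus 5 extra days.
Each full week contributes 2 weekend days (Sat, Sun): 39 × 2 = 78.
The 5 extra days are Saturday, Sunday, Monday, Tuesday, Wednesday — 2 of them qualify.
Total: 78 + 2 = 80.

80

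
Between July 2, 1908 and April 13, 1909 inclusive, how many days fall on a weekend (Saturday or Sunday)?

July 2, 1908 is a Thursday.
That's 286 days from start to end, counting both.
286 = 7 × 40 + 6, so there are 40 full weeks plus 6 extra days.
Each full week contributes 2 weekend days (Sat, Sun): 40 × 2 = 80.
The 6 extra days are Thu, Fri, Sat, Sun, Mon, Tue — 2 of them qualify.
Total: 80 + 2 = 82.

82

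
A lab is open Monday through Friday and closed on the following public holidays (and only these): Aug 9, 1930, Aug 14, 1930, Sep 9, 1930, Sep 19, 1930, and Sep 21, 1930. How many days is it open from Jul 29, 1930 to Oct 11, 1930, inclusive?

Jul 29, 1930 is a Tuesday.
From Jul 29, 1930 to Oct 11, 1930 is 75 days inclusive.
75 = 7 × 10 + 5, so there are 10 full weeks plus 5 extra days.
Each full week contributes 5 weekdays (Mon–Fri): 10 × 5 = 50.
The 5 extra days are Tue, Wed, Thu, Fri, Sat — 4 of them qualify.
Total: 50 + 4 = 54.
Holidays: Aug 9, 1930 (Sat); Aug 14, 1930 (Thu); Sep 9, 1930 (Tue); Sep 19, 1930 (Fri); Sep 21, 1930 (Sun).
3 of the 5 holidays fall on weekdays; the rest are weekends and were already excluded.
Business days: 54 − 3 = 51.

51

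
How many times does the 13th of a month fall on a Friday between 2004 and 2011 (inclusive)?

Friday-the-13ths by year:
2004: Feb, Aug
2005: May
2006: Jan, Oct
2007: Apr, Jul
2008: Jun
2009: Feb, Mar, Nov
2010: Aug
2011: May

13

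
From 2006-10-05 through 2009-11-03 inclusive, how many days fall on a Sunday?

2006-10-05 is a Thursday.
From 2006-10-05 to 2009-11-03 is 1126 days inclusive.
1126 = 7 × 160 + 6, so there are 160 full weeks plus 6 extra days.
Each full week contributes one Sunday: 160 so far.
The 6 extra days are Thu, Fri, Sat, Sun, Mon, Tue — 1 of them qualifies.
Total: 160 + 1 = 161.

161 Sundays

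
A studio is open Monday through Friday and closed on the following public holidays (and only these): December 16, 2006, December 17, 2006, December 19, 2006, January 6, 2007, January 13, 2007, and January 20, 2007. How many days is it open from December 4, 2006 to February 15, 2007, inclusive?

53

December 4, 2006 is a Monday.
That's 74 days from start to end, counting both.
74 = 7 × 10 + 4, so there are 10 full weeks plus 4 extra days.
Each full week contributes 5 weekdays (Mon–Fri): 10 × 5 = 50.
The 4 extra days are Monday, Tuesday, Wednesday, Thursday — 4 of them qualify.
Total: 50 + 4 = 54.
Holidays: December 16, 2006 (Sat); December 17, 2006 (Sun); December 19, 2006 (Tue); January 6, 2007 (Sat); January 13, 2007 (Sat); January 20, 2007 (Sat).
1 of the 6 holidays fall on weekdays; the rest are weekends and were already excluded.
Business days: 54 − 1 = 53.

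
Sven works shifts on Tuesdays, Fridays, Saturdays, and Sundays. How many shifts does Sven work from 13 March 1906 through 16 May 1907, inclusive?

13 March 1906 is a Tuesday.
The range spans 430 days (inclusive of both endpoints).
430 = 7 × 61 + 3, so there are 61 full weeks plus 3 extra days.
Each full week contributes 4 days from the set (Tue, Fri, Sat, Sun): 61 × 4 = 244.
The 3 extra days are Tuesday, Wednesday, Thursday — 1 of them qualifies.
Total: 244 + 1 = 245.

245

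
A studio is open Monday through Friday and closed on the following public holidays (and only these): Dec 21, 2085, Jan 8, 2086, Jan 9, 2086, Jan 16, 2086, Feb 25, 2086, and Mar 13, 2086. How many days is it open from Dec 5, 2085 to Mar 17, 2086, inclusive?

67

Dec 5, 2085 is a Wednesday.
The range spans 103 days (inclusive of both endpoints).
103 = 7 × 14 + 5, so there are 14 full weeks plus 5 extra days.
Each full week contributes 5 weekdays (Mon–Fri): 14 × 5 = 70.
The 5 extra days are Wednesday, Thursday, Friday, Saturday, Sunday — 3 of them qualify.
Total: 70 + 3 = 73.
Holidays: Dec 21, 2085 (Fri); Jan 8, 2086 (Tue); Jan 9, 2086 (Wed); Jan 16, 2086 (Wed); Feb 25, 2086 (Mon); Mar 13, 2086 (Wed).
All 6 holidays fall on weekdays, so subtract 6.
Business days: 73 − 6 = 67.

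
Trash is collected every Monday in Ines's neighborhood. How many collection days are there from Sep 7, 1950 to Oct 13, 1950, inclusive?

5 Mondays

Sep 7, 1950 is a Thursday.
That's 37 days from start to end, counting both.
37 = 7 × 5 + 2, so there are 5 full weeks plus 2 extra days.
Each full week contributes one Monday: 5 so far.
The 2 extra days are Thu, Fri — none qualify.
Total: 5 + 0 = 5.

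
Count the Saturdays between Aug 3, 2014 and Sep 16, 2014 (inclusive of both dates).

Aug 3, 2014 is a Sunday.
From Aug 3, 2014 to Sep 16, 2014 is 45 days inclusive.
45 = 7 × 6 + 3, so there are 6 full weeks plus 3 extra days.
Each full week contributes one Saturday: 6 so far.
The 3 extra days are Sun, Mon, Tue — none qualify.
Total: 6 + 0 = 6.

6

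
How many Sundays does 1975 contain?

1 January 1975 is a Wednesday.
That's 365 days from start to end, counting both.
365 = 7 × 52 + 1, so there are 52 full weeks plus 1 extra day.
Each full week contributes one Sunday: 52 so far.
The 1 extra day is Wed — none qualify.
Total: 52 + 0 = 52.

52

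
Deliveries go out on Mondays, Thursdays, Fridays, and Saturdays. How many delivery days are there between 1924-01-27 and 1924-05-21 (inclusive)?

1924-01-27 is a Sunday.
The range spans 116 days (inclusive of both endpoints).
116 = 7 × 16 + 4, so there are 16 full weeks plus 4 extra days.
Each full week contributes 4 days from the set (Mon, Thu, Fri, Sat): 16 × 4 = 64.
The 4 extra days are Sunday, Monday, Tuesday, Wednesday — 1 of them qualifies.
Total: 64 + 1 = 65.

65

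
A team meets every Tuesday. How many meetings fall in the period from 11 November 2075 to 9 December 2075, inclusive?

4 Tuesdays

11 November 2075 is a Monday.
That's 29 days from start to end, counting both.
29 = 7 × 4 + 1, so there are 4 full weeks plus 1 extra day.
Each full week contributes one Tuesday: 4 so far.
The 1 extra day is Monday — none qualify.
Total: 4 + 0 = 4.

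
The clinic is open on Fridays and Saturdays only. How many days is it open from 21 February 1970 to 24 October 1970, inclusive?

71

21 February 1970 is a Saturday.
That's 246 days from start to end, counting both.
246 = 7 × 35 + 1, so there are 35 full weeks plus 1 extra day.
Each full week contributes 2 days from the set (Fri, Sat): 35 × 2 = 70.
The 1 extra day is Sat — 1 of them qualifies.
Total: 70 + 1 = 71.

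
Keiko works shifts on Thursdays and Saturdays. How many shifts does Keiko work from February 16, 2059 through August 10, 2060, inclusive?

154

February 16, 2059 is a Sunday.
From February 16, 2059 to August 10, 2060 is 542 days inclusive.
542 = 7 × 77 + 3, so there are 77 full weeks plus 3 extra days.
Each full week contributes 2 days from the set (Thu, Sat): 77 × 2 = 154.
The 3 extra days are Sunday, Monday, Tuesday — none qualify.
Total: 154 + 0 = 154.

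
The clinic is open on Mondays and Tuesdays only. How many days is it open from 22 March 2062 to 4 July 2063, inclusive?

134

22 March 2062 is a Wednesday.
The range spans 470 days (inclusive of both endpoints).
470 = 7 × 67 + 1, so there are 67 full weeks plus 1 extra day.
Each full week contributes 2 days from the set (Mon, Tue): 67 × 2 = 134.
The 1 extra day is Wed — none qualify.
Total: 134 + 0 = 134.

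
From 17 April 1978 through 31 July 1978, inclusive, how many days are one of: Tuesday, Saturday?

17 April 1978 is a Monday.
From 17 April 1978 to 31 July 1978 is 106 days inclusive.
106 = 7 × 15 + 1, so there are 15 full weeks plus 1 extra day.
Each full week contributes 2 days from the set (Tue, Sat): 15 × 2 = 30.
The 1 extra day is Monday — none qualify.
Total: 30 + 0 = 30.

30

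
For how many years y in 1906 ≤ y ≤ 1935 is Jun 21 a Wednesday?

Day of week of June 21 in each year:
1906: Thu, 1907: Fri, 1908: Sun, 1909: Mon, 1910: Tue, 1911: Wed ✓, 1912: Fri, 1913: Sat, 1914: Sun, 1915: Mon, 1916: Wed ✓, 1917: Thu, 1918: Fri, 1919: Sat, 1920: Mon, 1921: Tue, 1922: Wed ✓, 1923: Thu, 1924: Sat, 1925: Sun, 1926: Mon, 1927: Tue, 1928: Thu, 1929: Fri, 1930: Sat, 1931: Sun, 1932: Tue, 1933: Wed ✓, 1934: Thu, 1935: Fri
Wednesdays: 1911, 1916, 1922, 1933.

4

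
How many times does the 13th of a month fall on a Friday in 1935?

The 13th falls on a Friday when the month's 13th has weekday Fri.
Jan 13 is Sun; Feb 13 is Wed; Mar 13 is Wed; Apr 13 is Sat; May 13 is Mon; Jun 13 is Thu; Jul 13 is Sat; Aug 13 is Tue; Sep 13 is Fri ✓; Oct 13 is Sun; Nov 13 is Wed; Dec 13 is Fri ✓.
Friday the 13ths: Sep, Dec.

2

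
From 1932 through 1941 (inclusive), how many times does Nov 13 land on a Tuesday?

Day of week of November 13 in each year:
1932: Sun, 1933: Mon, 1934: Tue ✓, 1935: Wed, 1936: Fri, 1937: Sat, 1938: Sun, 1939: Mon, 1940: Wed, 1941: Thu
Tuesdays: 1934.

1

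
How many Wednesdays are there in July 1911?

1 July 1911 is a Saturday.
From 1 July 1911 to 31 July 1911 is 31 days inclusive.
31 = 7 × 4 + 3, so there are 4 full weeks plus 3 extra days.
Each full week contributes one Wednesday: 4 so far.
The 3 extra days are Sat, Sun, Mon — none qualify.
Total: 4 + 0 = 4.

4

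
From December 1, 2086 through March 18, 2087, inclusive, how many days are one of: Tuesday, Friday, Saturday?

December 1, 2086 is a Sunday.
From December 1, 2086 to March 18, 2087 is 108 days inclusive.
108 = 7 × 15 + 3, so there are 15 full weeks plus 3 extra days.
Each full week contributes 3 days from the set (Tue, Fri, Sat): 15 × 3 = 45.
The 3 extra days are Sunday, Monday, Tuesday — 1 of them qualifies.
Total: 45 + 1 = 46.

46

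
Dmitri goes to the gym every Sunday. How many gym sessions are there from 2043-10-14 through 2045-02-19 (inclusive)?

71 Sundays

2043-10-14 is a Wednesday.
That's 495 days from start to end, counting both.
495 = 7 × 70 + 5, so there are 70 full weeks plus 5 extra days.
Each full week contributes one Sunday: 70 so far.
The 5 extra days are Wed, Thu, Fri, Sat, Sun — 1 of them qualifies.
Total: 70 + 1 = 71.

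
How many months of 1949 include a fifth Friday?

A month has five Fridays exactly when Friday falls within its first (length − 28) days.
Jan: 31 days, starts Sat → 5 of Sat, Sun, Mon
Feb: 28 days, starts Tue → 5 of (none)
Mar: 31 days, starts Tue → 5 of Tue, Wed, Thu
Apr: 30 days, starts Fri → 5 of Fri, Sat ✓
May: 31 days, starts Sun → 5 of Sun, Mon, Tue
Jun: 30 days, starts Wed → 5 of Wed, Thu
Jul: 31 days, starts Fri → 5 of Fri, Sat, Sun ✓
Aug: 31 days, starts Mon → 5 of Mon, Tue, Wed
Sep: 30 days, starts Thu → 5 of Thu, Fri ✓
Oct: 31 days, starts Sat → 5 of Sat, Sun, Mon
Nov: 30 days, starts Tue → 5 of Tue, Wed
Dec: 31 days, starts Thu → 5 of Thu, Fri, Sat ✓
Months with five Fridays: Apr, Jul, Sep, Dec.

4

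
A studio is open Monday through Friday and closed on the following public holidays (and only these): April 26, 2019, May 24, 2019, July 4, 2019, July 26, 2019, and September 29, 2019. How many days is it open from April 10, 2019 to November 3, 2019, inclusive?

144 working days

April 10, 2019 is a Wednesday.
The range spans 208 days (inclusive of both endpoints).
208 = 7 × 29 + 5, so there are 29 full weeks plus 5 extra days.
Each full week contributes 5 weekdays (Mon–Fri): 29 × 5 = 145.
The 5 extra days are Wednesday, Thursday, Friday, Saturday, Sunday — 3 of them qualify.
Total: 145 + 3 = 148.
Holidays: April 26, 2019 (Fri); May 24, 2019 (Fri); July 4, 2019 (Thu); July 26, 2019 (Fri); September 29, 2019 (Sun).
4 of the 5 holidays fall on weekdays; the rest are weekends and were already excluded.
Business days: 148 − 4 = 144.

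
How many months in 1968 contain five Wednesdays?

4

A month has five Wednesdays exactly when Wednesday falls within its first (length − 28) days.
Jan: 31 days, starts Mon → 5 of Mon, Tue, Wed ✓
Feb: 29 days, starts Thu → 5 of Thu
Mar: 31 days, starts Fri → 5 of Fri, Sat, Sun
Apr: 30 days, starts Mon → 5 of Mon, Tue
May: 31 days, starts Wed → 5 of Wed, Thu, Fri ✓
Jun: 30 days, starts Sat → 5 of Sat, Sun
Jul: 31 days, starts Mon → 5 of Mon, Tue, Wed ✓
Aug: 31 days, starts Thu → 5 of Thu, Fri, Sat
Sep: 30 days, starts Sun → 5 of Sun, Mon
Oct: 31 days, starts Tue → 5 of Tue, Wed, Thu ✓
Nov: 30 days, starts Fri → 5 of Fri, Sat
Dec: 31 days, starts Sun → 5 of Sun, Mon, Tue
Months with five Wednesdays: Jan, May, Jul, Oct.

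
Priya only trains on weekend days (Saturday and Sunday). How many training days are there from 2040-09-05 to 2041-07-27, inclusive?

2040-09-05 is a Wednesday.
That's 326 days from start to end, counting both.
326 = 7 × 46 + 4, so there are 46 full weeks plus 4 extra days.
Each full week contributes 2 weekend days (Sat, Sun): 46 × 2 = 92.
The 4 extra days are Wednesday, Thursday, Friday, Saturday — 1 of them qualifies.
Total: 92 + 1 = 93.

93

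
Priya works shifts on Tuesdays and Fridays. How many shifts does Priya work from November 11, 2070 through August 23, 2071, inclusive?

November 11, 2070 is a Tuesday.
From November 11, 2070 to August 23, 2071 is 286 days inclusive.
286 = 7 × 40 + 6, so there are 40 full weeks plus 6 extra days.
Each full week contributes 2 days from the set (Tue, Fri): 40 × 2 = 80.
The 6 extra days are Tuesday, Wednesday, Thursday, Friday, Saturday, Sunday — 2 of them qualify.
Total: 80 + 2 = 82.

82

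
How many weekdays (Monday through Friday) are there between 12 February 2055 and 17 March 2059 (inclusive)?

12 February 2055 is a Friday.
From 12 February 2055 to 17 March 2059 is 1495 days inclusive.
1495 = 7 × 213 + 4, so there are 213 full weeks plus 4 extra days.
Each full week contributes 5 weekdays (Mon–Fri): 213 × 5 = 1065.
The 4 extra days are Friday, Saturday, Sunday, Monday — 2 of them qualify.
Total: 1065 + 2 = 1067.

1067 weekdays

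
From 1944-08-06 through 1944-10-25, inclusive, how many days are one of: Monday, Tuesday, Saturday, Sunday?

1944-08-06 is a Sunday.
From 1944-08-06 to 1944-10-25 is 81 days inclusive.
81 = 7 × 11 + 4, so there are 11 full weeks plus 4 extra days.
Each full week contributes 4 days from the set (Mon, Tue, Sat, Sun): 11 × 4 = 44.
The 4 extra days are Sunday, Monday, Tuesday, Wednesday — 3 of them qualify.
Total: 44 + 3 = 47.

47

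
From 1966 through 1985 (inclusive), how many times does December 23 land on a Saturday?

3

Day of week of December 23 in each year:
1966: Fri, 1967: Sat ✓, 1968: Mon, 1969: Tue, 1970: Wed, 1971: Thu, 1972: Sat ✓, 1973: Sun, 1974: Mon, 1975: Tue, 1976: Thu, 1977: Fri, 1978: Sat ✓, 1979: Sun, 1980: Tue, 1981: Wed, 1982: Thu, 1983: Fri, 1984: Sun, 1985: Mon
Saturdays: 1967, 1972, 1978.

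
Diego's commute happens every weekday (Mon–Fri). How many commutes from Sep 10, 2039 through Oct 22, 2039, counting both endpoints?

Sep 10, 2039 is a Saturday.
That's 43 days from start to end, counting both.
43 = 7 × 6 + 1, so there are 6 full weeks plus 1 extra day.
Each full week contributes 5 weekdays (Mon–Fri): 6 × 5 = 30.
The 1 extra day is Sat — none qualify.
Total: 30 + 0 = 30.

30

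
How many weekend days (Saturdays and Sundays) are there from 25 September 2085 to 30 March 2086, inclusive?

53

25 September 2085 is a Tuesday.
That's 187 days from start to end, counting both.
187 = 7 × 26 + 5, so there are 26 full weeks plus 5 extra days.
Each full week contributes 2 weekend days (Sat, Sun): 26 × 2 = 52.
The 5 extra days are Tue, Wed, Thu, Fri, Sat — 1 of them qualifies.
Total: 52 + 1 = 53.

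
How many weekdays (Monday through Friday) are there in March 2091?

22

Mar 1, 2091 is a Thursday.
From Mar 1, 2091 to Mar 31, 2091 is 31 days inclusive.
31 = 7 × 4 + 3, so there are 4 full weeks plus 3 extra days.
Each full week contributes 5 weekdays (Mon–Fri): 4 × 5 = 20.
The 3 extra days are Thu, Fri, Sat — 2 of them qualify.
Total: 20 + 2 = 22.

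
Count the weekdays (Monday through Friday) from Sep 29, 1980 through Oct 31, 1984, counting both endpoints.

1068

Sep 29, 1980 is a Monday.
The range spans 1494 days (inclusive of both endpoints).
1494 = 7 × 213 + 3, so there are 213 full weeks plus 3 extra days.
Each full week contributes 5 weekdays (Mon–Fri): 213 × 5 = 1065.
The 3 extra days are Mon, Tue, Wed — 3 of them qualify.
Total: 1065 + 3 = 1068.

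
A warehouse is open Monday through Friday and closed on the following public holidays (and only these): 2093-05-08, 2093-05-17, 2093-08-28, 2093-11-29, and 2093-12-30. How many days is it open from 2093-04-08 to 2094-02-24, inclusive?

228 business days

2093-04-08 is a Wednesday.
That's 323 days from start to end, counting both.
323 = 7 × 46 + 1, so there are 46 full weeks plus 1 extra day.
Each full week contributes 5 weekdays (Mon–Fri): 46 × 5 = 230.
The 1 extra day is Wednesday — 1 of them qualifies.
Total: 230 + 1 = 231.
Holidays: 2093-05-08 (Fri); 2093-05-17 (Sun); 2093-08-28 (Fri); 2093-11-29 (Sun); 2093-12-30 (Wed).
3 of the 5 holidays fall on weekdays; the rest are weekends and were already excluded.
Business days: 231 − 3 = 228.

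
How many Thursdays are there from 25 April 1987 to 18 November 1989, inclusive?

134 Thursdays

25 April 1987 is a Saturday.
That's 939 days from start to end, counting both.
939 = 7 × 134 + 1, so there are 134 full weeks plus 1 extra day.
Each full week contributes one Thursday: 134 so far.
The 1 extra day is Sat — none qualify.
Total: 134 + 0 = 134.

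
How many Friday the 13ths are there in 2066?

The 13th falls on a Friday when the month's 13th has weekday Fri.
Jan 13 is Wed; Feb 13 is Sat; Mar 13 is Sat; Apr 13 is Tue; May 13 is Thu; Jun 13 is Sun; Jul 13 is Tue; Aug 13 is Fri ✓; Sep 13 is Mon; Oct 13 is Wed; Nov 13 is Sat; Dec 13 is Mon.
Friday the 13ths: Aug.

1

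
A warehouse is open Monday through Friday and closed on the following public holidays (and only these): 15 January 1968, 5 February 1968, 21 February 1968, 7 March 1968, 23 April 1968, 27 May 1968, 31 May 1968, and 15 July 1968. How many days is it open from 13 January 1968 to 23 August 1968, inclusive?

13 January 1968 is a Saturday.
That's 224 days from start to end, counting both.
224 = 7 × 32, so the span is exactly 32 full weeks.
Each full week contributes 5 weekdays (Mon–Fri): 32 × 5 = 160.
Total: 160.
Holidays: 15 January 1968 (Mon); 5 February 1968 (Mon); 21 February 1968 (Wed); 7 March 1968 (Thu); 23 April 1968 (Tue); 27 May 1968 (Mon); 31 May 1968 (Fri); 15 July 1968 (Mon).
All 8 holidays fall on weekdays, so subtract 8.
Business days: 160 − 8 = 152.

152 business days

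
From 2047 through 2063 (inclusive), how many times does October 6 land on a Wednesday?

Day of week of October 6 in each year:
2047: Sun, 2048: Tue, 2049: Wed ✓, 2050: Thu, 2051: Fri, 2052: Sun, 2053: Mon, 2054: Tue, 2055: Wed ✓, 2056: Fri, 2057: Sat, 2058: Sun, 2059: Mon, 2060: Wed ✓, 2061: Thu, 2062: Fri, 2063: Sat
Wednesdays: 2049, 2055, 2060.

3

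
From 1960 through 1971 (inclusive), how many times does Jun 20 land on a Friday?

1

Day of week of June 20 in each year:
1960: Mon, 1961: Tue, 1962: Wed, 1963: Thu, 1964: Sat, 1965: Sun, 1966: Mon, 1967: Tue, 1968: Thu, 1969: Fri ✓, 1970: Sat, 1971: Sun
Fridays: 1969.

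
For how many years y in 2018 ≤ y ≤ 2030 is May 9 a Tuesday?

2

Day of week of May 9 in each year:
2018: Wed, 2019: Thu, 2020: Sat, 2021: Sun, 2022: Mon, 2023: Tue ✓, 2024: Thu, 2025: Fri, 2026: Sat, 2027: Sun, 2028: Tue ✓, 2029: Wed, 2030: Thu
Tuesdays: 2023, 2028.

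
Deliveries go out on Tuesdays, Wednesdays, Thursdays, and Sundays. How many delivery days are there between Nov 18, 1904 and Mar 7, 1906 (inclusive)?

271

Nov 18, 1904 is a Friday.
That's 475 days from start to end, counting both.
475 = 7 × 67 + 6, so there are 67 full weeks plus 6 extra days.
Each full week contributes 4 days from the set (Tue, Wed, Thu, Sun): 67 × 4 = 268.
The 6 extra days are Friday, Saturday, Sunday, Monday, Tuesday, Wednesday — 3 of them qualify.
Total: 268 + 3 = 271.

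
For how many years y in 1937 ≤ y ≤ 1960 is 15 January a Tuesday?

3

Day of week of January 15 in each year:
1937: Fri, 1938: Sat, 1939: Sun, 1940: Mon, 1941: Wed, 1942: Thu, 1943: Fri, 1944: Sat, 1945: Mon, 1946: Tue ✓, 1947: Wed, 1948: Thu, 1949: Sat, 1950: Sun, 1951: Mon, 1952: Tue ✓, 1953: Thu, 1954: Fri, 1955: Sat, 1956: Sun, 1957: Tue ✓, 1958: Wed, 1959: Thu, 1960: Fri
Tuesdays: 1946, 1952, 1957.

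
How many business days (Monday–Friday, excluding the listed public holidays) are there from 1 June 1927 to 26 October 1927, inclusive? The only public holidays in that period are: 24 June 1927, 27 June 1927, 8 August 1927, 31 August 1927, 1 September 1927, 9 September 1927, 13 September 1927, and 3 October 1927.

1 June 1927 is a Wednesday.
From 1 June 1927 to 26 October 1927 is 148 days inclusive.
148 = 7 × 21 + 1, so there are 21 full weeks plus 1 extra day.
Each full week contributes 5 weekdays (Mon–Fri): 21 × 5 = 105.
The 1 extra day is Wed — 1 of them qualifies.
Total: 105 + 1 = 106.
Holidays: 24 June 1927 (Fri); 27 June 1927 (Mon); 8 August 1927 (Mon); 31 August 1927 (Wed); 1 September 1927 (Thu); 9 September 1927 (Fri); 13 September 1927 (Tue); 3 October 1927 (Mon).
All 8 holidays fall on weekdays, so subtract 8.
Business days: 106 − 8 = 98.

98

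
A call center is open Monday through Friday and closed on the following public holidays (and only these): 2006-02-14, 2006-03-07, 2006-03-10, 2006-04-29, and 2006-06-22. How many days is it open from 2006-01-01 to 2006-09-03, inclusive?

171

2006-01-01 is a Sunday.
That's 246 days from start to end, counting both.
246 = 7 × 35 + 1, so there are 35 full weeks plus 1 extra day.
Each full week contributes 5 weekdays (Mon–Fri): 35 × 5 = 175.
The 1 extra day is Sun — none qualify.
Total: 175 + 0 = 175.
Holidays: 2006-02-14 (Tue); 2006-03-07 (Tue); 2006-03-10 (Fri); 2006-04-29 (Sat); 2006-06-22 (Thu).
4 of the 5 holidays fall on weekdays; the rest are weekends and were already excluded.
Business days: 175 − 4 = 171.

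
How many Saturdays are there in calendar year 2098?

1 January 2098 is a Wednesday.
That's 365 days from start to end, counting both.
365 = 7 × 52 + 1, so there are 52 full weeks plus 1 extra day.
Each full week contributes one Saturday: 52 so far.
The 1 extra day is Wednesday — none qualify.
Total: 52 + 0 = 52.

52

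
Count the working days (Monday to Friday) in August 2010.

2010-08-01 is a Sunday.
That's 31 days from start to end, counting both.
31 = 7 × 4 + 3, so there are 4 full weeks plus 3 extra days.
Each full week contributes 5 weekdays (Mon–Fri): 4 × 5 = 20.
The 3 extra days are Sunday, Monday, Tuesday — 2 of them qualify.
Total: 20 + 2 = 22.

22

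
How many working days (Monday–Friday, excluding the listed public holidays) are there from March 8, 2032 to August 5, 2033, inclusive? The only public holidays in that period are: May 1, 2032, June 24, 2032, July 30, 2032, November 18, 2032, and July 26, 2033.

366

March 8, 2032 is a Monday.
The range spans 516 days (inclusive of both endpoints).
516 = 7 × 73 + 5, so there are 73 full weeks plus 5 extra days.
Each full week contributes 5 weekdays (Mon–Fri): 73 × 5 = 365.
The 5 extra days are Mon, Tue, Wed, Thu, Fri — 5 of them qualify.
Total: 365 + 5 = 370.
Holidays: May 1, 2032 (Sat); June 24, 2032 (Thu); July 30, 2032 (Fri); November 18, 2032 (Thu); July 26, 2033 (Tue).
4 of the 5 holidays fall on weekdays; the rest are weekends and were already excluded.
Business days: 370 − 4 = 366.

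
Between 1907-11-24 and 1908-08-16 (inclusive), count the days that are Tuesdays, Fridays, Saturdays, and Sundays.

153

1907-11-24 is a Sunday.
From 1907-11-24 to 1908-08-16 is 267 days inclusive.
267 = 7 × 38 + 1, so there are 38 full weeks plus 1 extra day.
Each full week contributes 4 days from the set (Tue, Fri, Sat, Sun): 38 × 4 = 152.
The 1 extra day is Sunday — 1 of them qualifies.
Total: 152 + 1 = 153.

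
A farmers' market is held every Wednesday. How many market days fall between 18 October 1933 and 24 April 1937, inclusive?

18 October 1933 is a Wednesday.
From 18 October 1933 to 24 April 1937 is 1285 days inclusive.
1285 = 7 × 183 + 4, so there are 183 full weeks plus 4 extra days.
Each full week contributes one Wednesday: 183 so far.
The 4 extra days are Wed, Thu, Fri, Sat — 1 of them qualifies.
Total: 183 + 1 = 184.

184 Wednesdays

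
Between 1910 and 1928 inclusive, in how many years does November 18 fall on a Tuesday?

3

Day of week of November 18 in each year:
1910: Fri, 1911: Sat, 1912: Mon, 1913: Tue ✓, 1914: Wed, 1915: Thu, 1916: Sat, 1917: Sun, 1918: Mon, 1919: Tue ✓, 1920: Thu, 1921: Fri, 1922: Sat, 1923: Sun, 1924: Tue ✓, 1925: Wed, 1926: Thu, 1927: Fri, 1928: Sun
Tuesdays: 1913, 1919, 1924.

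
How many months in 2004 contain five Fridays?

5

A month has five Fridays exactly when Friday falls within its first (length − 28) days.
Jan: 31 days, starts Thu → 5 of Thu, Fri, Sat ✓
Feb: 29 days, starts Sun → 5 of Sun
Mar: 31 days, starts Mon → 5 of Mon, Tue, Wed
Apr: 30 days, starts Thu → 5 of Thu, Fri ✓
May: 31 days, starts Sat → 5 of Sat, Sun, Mon
Jun: 30 days, starts Tue → 5 of Tue, Wed
Jul: 31 days, starts Thu → 5 of Thu, Fri, Sat ✓
Aug: 31 days, starts Sun → 5 of Sun, Mon, Tue
Sep: 30 days, starts Wed → 5 of Wed, Thu
Oct: 31 days, starts Fri → 5 of Fri, Sat, Sun ✓
Nov: 30 days, starts Mon → 5 of Mon, Tue
Dec: 31 days, starts Wed → 5 of Wed, Thu, Fri ✓
Months with five Fridays: Jan, Apr, Jul, Oct, Dec.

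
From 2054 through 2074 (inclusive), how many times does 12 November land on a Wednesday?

3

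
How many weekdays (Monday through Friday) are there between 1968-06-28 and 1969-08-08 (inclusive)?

1968-06-28 is a Friday.
From 1968-06-28 to 1969-08-08 is 407 days inclusive.
407 = 7 × 58 + 1, so there are 58 full weeks plus 1 extra day.
Each full week contributes 5 weekdays (Mon–Fri): 58 × 5 = 290.
The 1 extra day is Fri — 1 of them qualifies.
Total: 290 + 1 = 291.

291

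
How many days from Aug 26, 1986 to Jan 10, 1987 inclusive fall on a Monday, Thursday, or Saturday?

Aug 26, 1986 is a Tuesday.
The range spans 138 days (inclusive of both endpoints).
138 = 7 × 19 + 5, so there are 19 full weeks plus 5 extra days.
Each full week contributes 3 days from the set (Mon, Thu, Sat): 19 × 3 = 57.
The 5 extra days are Tuesday, Wednesday, Thursday, Friday, Saturday — 2 of them qualify.
Total: 57 + 2 = 59.

59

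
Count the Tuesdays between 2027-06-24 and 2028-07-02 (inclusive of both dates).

53 Tuesdays

2027-06-24 is a Thursday.
From 2027-06-24 to 2028-07-02 is 375 days inclusive.
375 = 7 × 53 + 4, so there are 53 full weeks plus 4 extra days.
Each full week contributes one Tuesday: 53 so far.
The 4 extra days are Thursday, Friday, Saturday, Sunday — none qualify.
Total: 53 + 0 = 53.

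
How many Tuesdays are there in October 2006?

5

Oct 1, 2006 is a Sunday.
That's 31 days from start to end, counting both.
31 = 7 × 4 + 3, so there are 4 full weeks plus 3 extra days.
Each full week contributes one Tuesday: 4 so far.
The 3 extra days are Sunday, Monday, Tuesday — 1 of them qualifies.
Total: 4 + 1 = 5.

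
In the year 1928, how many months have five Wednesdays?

A month has five Wednesdays exactly when Wednesday falls within its first (length − 28) days.
Jan: 31 days, starts Sun → 5 of Sun, Mon, Tue
Feb: 29 days, starts Wed → 5 of Wed ✓
Mar: 31 days, starts Thu → 5 of Thu, Fri, Sat
Apr: 30 days, starts Sun → 5 of Sun, Mon
May: 31 days, starts Tue → 5 of Tue, Wed, Thu ✓
Jun: 30 days, starts Fri → 5 of Fri, Sat
Jul: 31 days, starts Sun → 5 of Sun, Mon, Tue
Aug: 31 days, starts Wed → 5 of Wed, Thu, Fri ✓
Sep: 30 days, starts Sat → 5 of Sat, Sun
Oct: 31 days, starts Mon → 5 of Mon, Tue, Wed ✓
Nov: 30 days, starts Thu → 5 of Thu, Fri
Dec: 31 days, starts Sat → 5 of Sat, Sun, Mon
Months with five Wednesdays: Feb, May, Aug, Oct.

4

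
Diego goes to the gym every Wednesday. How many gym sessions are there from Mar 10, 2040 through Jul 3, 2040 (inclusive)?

Mar 10, 2040 is a Saturday.
From Mar 10, 2040 to Jul 3, 2040 is 116 days inclusive.
116 = 7 × 16 + 4, so there are 16 full weeks plus 4 extra days.
Each full week contributes one Wednesday: 16 so far.
The 4 extra days are Sat, Sun, Mon, Tue — none qualify.
Total: 16 + 0 = 16.

16 Wednesdays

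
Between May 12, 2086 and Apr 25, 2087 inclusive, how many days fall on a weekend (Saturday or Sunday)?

99

May 12, 2086 is a Sunday.
That's 349 days from start to end, counting both.
349 = 7 × 49 + 6, so there are 49 full weeks plus 6 extra days.
Each full week contributes 2 weekend days (Sat, Sun): 49 × 2 = 98.
The 6 extra days are Sunday, Monday, Tuesday, Wednesday, Thursday, Friday — 1 of them qualifies.
Total: 98 + 1 = 99.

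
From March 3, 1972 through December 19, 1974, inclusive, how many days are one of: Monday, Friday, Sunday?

438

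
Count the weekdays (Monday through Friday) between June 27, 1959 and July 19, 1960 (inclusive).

June 27, 1959 is a Saturday.
From June 27, 1959 to July 19, 1960 is 389 days inclusive.
389 = 7 × 55 + 4, so there are 55 full weeks plus 4 extra days.
Each full week contributes 5 weekdays (Mon–Fri): 55 × 5 = 275.
The 4 extra days are Saturday, Sunday, Monday, Tuesday — 2 of them qualify.
Total: 275 + 2 = 277.

277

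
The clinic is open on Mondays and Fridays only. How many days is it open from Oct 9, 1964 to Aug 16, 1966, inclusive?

Oct 9, 1964 is a Friday.
The range spans 677 days (inclusive of both endpoints).
677 = 7 × 96 + 5, so there are 96 full weeks plus 5 extra days.
Each full week contributes 2 days from the set (Mon, Fri): 96 × 2 = 192.
The 5 extra days are Fri, Sat, Sun, Mon, Tue — 2 of them qualify.
Total: 192 + 2 = 194.

194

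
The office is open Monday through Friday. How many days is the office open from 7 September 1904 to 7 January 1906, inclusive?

348

7 September 1904 is a Wednesday.
The range spans 488 days (inclusive of both endpoints).
488 = 7 × 69 + 5, so there are 69 full weeks plus 5 extra days.
Each full week contributes 5 weekdays (Mon–Fri): 69 × 5 = 345.
The 5 extra days are Wed, Thu, Fri, Sat, Sun — 3 of them qualify.
Total: 345 + 3 = 348.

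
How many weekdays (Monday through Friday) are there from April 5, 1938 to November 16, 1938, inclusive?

162

April 5, 1938 is a Tuesday.
The range spans 226 days (inclusive of both endpoints).
226 = 7 × 32 + 2, so there are 32 full weeks plus 2 extra days.
Each full week contributes 5 weekdays (Mon–Fri): 32 × 5 = 160.
The 2 extra days are Tuesday, Wednesday — 2 of them qualify.
Total: 160 + 2 = 162.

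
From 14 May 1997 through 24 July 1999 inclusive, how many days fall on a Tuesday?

114 Tuesdays

14 May 1997 is a Wednesday.
The range spans 802 days (inclusive of both endpoints).
802 = 7 × 114 + 4, so there are 114 full weeks plus 4 extra days.
Each full week contributes one Tuesday: 114 so far.
The 4 extra days are Wed, Thu, Fri, Sat — none qualify.
Total: 114 + 0 = 114.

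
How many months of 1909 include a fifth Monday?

A month has five Mondays exactly when Monday falls within its first (length − 28) days.
Jan: 31 days, starts Fri → 5 of Fri, Sat, Sun
Feb: 28 days, starts Mon → 5 of (none)
Mar: 31 days, starts Mon → 5 of Mon, Tue, Wed ✓
Apr: 30 days, starts Thu → 5 of Thu, Fri
May: 31 days, starts Sat → 5 of Sat, Sun, Mon ✓
Jun: 30 days, starts Tue → 5 of Tue, Wed
Jul: 31 days, starts Thu → 5 of Thu, Fri, Sat
Aug: 31 days, starts Sun → 5 of Sun, Mon, Tue ✓
Sep: 30 days, starts Wed → 5 of Wed, Thu
Oct: 31 days, starts Fri → 5 of Fri, Sat, Sun
Nov: 30 days, starts Mon → 5 of Mon, Tue ✓
Dec: 31 days, starts Wed → 5 of Wed, Thu, Fri
Months with five Mondays: Mar, May, Aug, Nov.

4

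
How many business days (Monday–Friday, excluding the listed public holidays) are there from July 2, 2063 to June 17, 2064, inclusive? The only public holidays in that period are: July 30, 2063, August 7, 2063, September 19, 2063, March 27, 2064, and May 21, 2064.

July 2, 2063 is a Monday.
The range spans 352 days (inclusive of both endpoints).
352 = 7 × 50 + 2, so there are 50 full weeks plus 2 extra days.
Each full week contributes 5 weekdays (Mon–Fri): 50 × 5 = 250.
The 2 extra days are Mon, Tue — 2 of them qualify.
Total: 250 + 2 = 252.
Holidays: July 30, 2063 (Mon); August 7, 2063 (Tue); September 19, 2063 (Wed); March 27, 2064 (Thu); May 21, 2064 (Wed).
All 5 holidays fall on weekdays, so subtract 5.
Business days: 252 − 5 = 247.

247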